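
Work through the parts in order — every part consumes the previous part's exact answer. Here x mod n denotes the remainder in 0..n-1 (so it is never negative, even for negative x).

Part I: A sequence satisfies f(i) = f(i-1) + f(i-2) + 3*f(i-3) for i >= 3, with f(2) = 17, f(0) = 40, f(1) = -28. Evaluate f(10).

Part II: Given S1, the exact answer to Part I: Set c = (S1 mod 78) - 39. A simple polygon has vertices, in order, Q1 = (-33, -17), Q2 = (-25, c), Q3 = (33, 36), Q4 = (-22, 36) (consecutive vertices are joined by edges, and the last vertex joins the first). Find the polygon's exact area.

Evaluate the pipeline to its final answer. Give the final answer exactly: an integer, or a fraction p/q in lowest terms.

3273/2

Part I: f(3) = 1*(17) + 1*(-28) + 3*(40) = 109; iterating: f(3)=109, f(4)=42, f(5)=202, f(6)=571, f(7)=899, f(8)=2076, f(9)=4688, f(10)=9461; answer 9461
Part II: S1 = 9461; c = -16; cross terms: (-33*-16 - -25*-17)=103, (-25*36 - 33*-16)=-372, (33*36 - -22*36)=1980, (-22*-17 - -33*36)=1562; twice the area = |3273| = 3273; area = 3273/2; answer 3273/2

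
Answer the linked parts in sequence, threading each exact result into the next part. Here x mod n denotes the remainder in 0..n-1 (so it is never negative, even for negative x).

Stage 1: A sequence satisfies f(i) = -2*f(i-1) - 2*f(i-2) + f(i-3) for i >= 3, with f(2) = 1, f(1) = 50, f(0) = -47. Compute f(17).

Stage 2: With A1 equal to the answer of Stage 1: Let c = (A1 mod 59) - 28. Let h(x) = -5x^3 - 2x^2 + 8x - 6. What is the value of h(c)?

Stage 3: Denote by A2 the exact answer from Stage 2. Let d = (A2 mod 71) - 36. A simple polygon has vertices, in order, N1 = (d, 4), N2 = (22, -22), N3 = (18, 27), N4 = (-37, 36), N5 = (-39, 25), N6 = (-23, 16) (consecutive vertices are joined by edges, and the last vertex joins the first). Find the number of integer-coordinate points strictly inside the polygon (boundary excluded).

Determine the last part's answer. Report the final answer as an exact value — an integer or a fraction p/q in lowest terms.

1756

Stage 1: f(3) = -2*(1) - 2*(50) + 1*(-47) = -149; iterating: f(3)=-149, f(4)=346, f(5)=-393, f(6)=-55, f(7)=1242, f(8)=-2767, f(9)=2995, f(10)=786, f(11)=-10329, f(12)=22081, f(13)=-22718, f(14)=-9055, f(15)=85627, f(16)=-175862, f(17)=171415; answer 171415
Stage 2: A1 = 171415; c = -8; -5*(-8)^3 - 2*(-8)^2 + 8*(-8)^1 - 6 = (2560) + (-128) + (-64) + (-6) = 2362; answer 2362
Stage 3: A2 = 2362; d = -17; cross terms: (-17*-22 - 22*4)=286, (22*27 - 18*-22)=990, (18*36 - -37*27)=1647, (-37*25 - -39*36)=479, (-39*16 - -23*25)=-49, (-23*4 - -17*16)=180; twice the area = |3533| = 3533; area = 3533/2; boundary points = 13 + 1 + 1 + 1 + 1 + 6 = 23; strictly interior points = area - boundary/2 + 1 = 1756; answer 1756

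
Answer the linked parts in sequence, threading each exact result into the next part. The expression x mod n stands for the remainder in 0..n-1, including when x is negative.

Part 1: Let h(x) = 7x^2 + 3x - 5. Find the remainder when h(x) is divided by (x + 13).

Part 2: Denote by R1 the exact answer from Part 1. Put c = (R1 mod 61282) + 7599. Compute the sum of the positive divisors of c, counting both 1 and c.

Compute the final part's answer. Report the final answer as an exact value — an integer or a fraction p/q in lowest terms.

13932

Part 1: remainder = value at the root: 7*(-13)^2 + 3*(-13)^1 - 5 = (1183) + (-39) + (-5) = 1139; answer 1139
Part 2: R1 = 1139; c = 8738; 8738 = 2 * 17 * 257; sigma = (1 + 2) * (1 + 17) * (1 + 257) = 3 * 18 * 258 = 13932; answer 13932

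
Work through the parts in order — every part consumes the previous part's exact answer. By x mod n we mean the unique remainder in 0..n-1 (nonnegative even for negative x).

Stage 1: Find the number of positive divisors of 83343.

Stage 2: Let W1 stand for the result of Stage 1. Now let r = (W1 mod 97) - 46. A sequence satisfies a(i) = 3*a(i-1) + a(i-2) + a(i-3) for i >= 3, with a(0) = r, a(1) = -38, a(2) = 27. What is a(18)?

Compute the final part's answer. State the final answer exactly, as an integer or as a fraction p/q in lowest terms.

Stage 1: 83343 = 3 * 13 * 2137; number of divisors = (1+1) * (1+1) * (1+1) = 8; answer 8
Stage 2: W1 = 8; r = -38; a(3) = 3*(27) + 1*(-38) + 1*(-38) = 5; iterating: a(3)=5, a(4)=4, a(5)=44, a(6)=141, a(7)=471, a(8)=1598, a(9)=5406, a(10)=18287, a(11)=61865, a(12)=209288, a(13)=708016, a(14)=2395201, a(15)=8102907, a(16)=27411938, a(17)=92733922, a(18)=313716611; answer 313716611

313716611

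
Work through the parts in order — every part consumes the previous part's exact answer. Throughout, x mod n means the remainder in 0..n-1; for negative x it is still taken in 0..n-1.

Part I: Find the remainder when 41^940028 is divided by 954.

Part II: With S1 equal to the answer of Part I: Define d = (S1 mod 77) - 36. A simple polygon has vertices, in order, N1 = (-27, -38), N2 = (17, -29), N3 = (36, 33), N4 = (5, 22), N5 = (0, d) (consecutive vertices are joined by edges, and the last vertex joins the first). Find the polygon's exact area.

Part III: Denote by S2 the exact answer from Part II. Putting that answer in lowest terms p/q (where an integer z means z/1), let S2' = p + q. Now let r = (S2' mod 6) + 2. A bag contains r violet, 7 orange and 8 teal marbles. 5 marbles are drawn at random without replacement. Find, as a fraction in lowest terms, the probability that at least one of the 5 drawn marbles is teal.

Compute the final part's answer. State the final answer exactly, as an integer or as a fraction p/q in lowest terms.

Part I: squarings mod 954: 41^1=41, 41^2=727, 41^4=13, 41^8=169, 41^16=895, 41^32=619, 41^64=607, 41^128=205, 41^256=49, 41^512=493, 41^1024=733, 41^2048=187, 41^4096=625, 41^8192=439, 41^16384=13, 41^32768=169, 41^65536=895, 41^131072=619, 41^262144=607, 41^524288=205; 41^940028 = 41^4 * 41^8 * 41^16 * 41^32 * 41^64 * 41^128 * 41^256 * 41^512 * 41^1024 * 41^4096 * 41^16384 * 41^131072 * 41^262144 * 41^524288 = 205 (mod 954); answer 205
Part II: S1 = 205; d = 15; cross terms: (-27*-29 - 17*-38)=1429, (17*33 - 36*-29)=1605, (36*22 - 5*33)=627, (5*15 - 0*22)=75, (0*-38 - -27*15)=405; twice the area = |4141| = 4141; area = 4141/2; answer 4141/2
Part III: S2 = 4141/2; threaded value p + q = 4143; r = 5; total draws C(20,5) = 15504; complement C(12,5) = 792; favorable 15504 - 792 = 14712; P = 613/646; answer 613/646

613/646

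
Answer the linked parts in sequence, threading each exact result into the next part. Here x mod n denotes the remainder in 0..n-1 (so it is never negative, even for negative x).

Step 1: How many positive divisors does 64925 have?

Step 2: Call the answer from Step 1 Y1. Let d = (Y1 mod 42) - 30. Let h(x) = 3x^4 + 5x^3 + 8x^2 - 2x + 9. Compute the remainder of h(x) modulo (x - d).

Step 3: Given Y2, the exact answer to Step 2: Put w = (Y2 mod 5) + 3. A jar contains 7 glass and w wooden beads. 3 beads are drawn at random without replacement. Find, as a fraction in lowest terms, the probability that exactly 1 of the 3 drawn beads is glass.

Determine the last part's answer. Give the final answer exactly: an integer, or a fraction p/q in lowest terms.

105/286

Step 1: 64925 = 5^2 * 7^2 * 53; number of divisors = (2+1) * (2+1) * (1+1) = 18; answer 18
Step 2: Y1 = 18; d = -12; remainder = value at the root: 3*(-12)^4 + 5*(-12)^3 + 8*(-12)^2 - 2*(-12)^1 + 9 = (62208) + (-8640) + (1152) + (24) + (9) = 54753; answer 54753
Step 3: Y2 = 54753; w = 6; total draws C(13,3) = 286; favorable C(7,1)*C(6,2) = 105; P = 105/286; answer 105/286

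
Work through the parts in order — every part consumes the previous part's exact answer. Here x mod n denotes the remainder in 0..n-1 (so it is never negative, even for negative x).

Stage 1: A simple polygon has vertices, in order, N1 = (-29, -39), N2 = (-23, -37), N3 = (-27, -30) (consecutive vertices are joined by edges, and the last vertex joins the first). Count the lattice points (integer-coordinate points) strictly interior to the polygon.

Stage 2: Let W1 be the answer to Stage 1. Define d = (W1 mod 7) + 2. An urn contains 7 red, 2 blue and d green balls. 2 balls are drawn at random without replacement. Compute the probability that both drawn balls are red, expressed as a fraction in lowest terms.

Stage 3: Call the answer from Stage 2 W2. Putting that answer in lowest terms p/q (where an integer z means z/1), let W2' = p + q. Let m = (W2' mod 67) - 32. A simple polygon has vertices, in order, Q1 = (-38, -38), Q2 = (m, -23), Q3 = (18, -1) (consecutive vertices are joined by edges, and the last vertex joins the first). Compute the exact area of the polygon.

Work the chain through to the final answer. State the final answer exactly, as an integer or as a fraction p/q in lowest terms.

Stage 1: cross terms: (-29*-37 - -23*-39)=176, (-23*-30 - -27*-37)=-309, (-27*-39 - -29*-30)=183; twice the area = |50| = 50; area = 25; boundary points = 2 + 1 + 1 = 4; strictly interior points = area - boundary/2 + 1 = 24; answer 24
Stage 2: W1 = 24; d = 5; total draws C(14,2) = 91; favorable C(7,2) = 21; P = 3/13; answer 3/13
Stage 3: W2 = 3/13; threaded value p + q = 16; m = -16; cross terms: (-38*-23 - -16*-38)=266, (-16*-1 - 18*-23)=430, (18*-38 - -38*-1)=-722; twice the area = |-26| = 26; area = 13; answer 13

13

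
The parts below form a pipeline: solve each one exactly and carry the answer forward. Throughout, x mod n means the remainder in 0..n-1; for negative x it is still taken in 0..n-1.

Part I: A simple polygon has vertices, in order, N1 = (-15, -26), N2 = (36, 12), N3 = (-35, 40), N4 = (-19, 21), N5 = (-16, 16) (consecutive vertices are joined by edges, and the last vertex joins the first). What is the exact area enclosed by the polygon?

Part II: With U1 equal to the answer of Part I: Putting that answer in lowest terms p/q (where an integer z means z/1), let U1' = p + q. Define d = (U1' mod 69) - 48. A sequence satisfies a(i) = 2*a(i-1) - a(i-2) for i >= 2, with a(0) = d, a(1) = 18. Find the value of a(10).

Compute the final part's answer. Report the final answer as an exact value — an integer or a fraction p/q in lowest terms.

441

Part I: cross terms: (-15*12 - 36*-26)=756, (36*40 - -35*12)=1860, (-35*21 - -19*40)=25, (-19*16 - -16*21)=32, (-16*-26 - -15*16)=656; twice the area = |3329| = 3329; area = 3329/2; answer 3329/2
Part II: U1 = 3329/2; threaded value p + q = 3331; d = -29; a(2) = 2*(18) - 1*(-29) = 65; iterating: a(2)=65, a(3)=112, a(4)=159, a(5)=206, a(6)=253, a(7)=300, a(8)=347, a(9)=394, a(10)=441; answer 441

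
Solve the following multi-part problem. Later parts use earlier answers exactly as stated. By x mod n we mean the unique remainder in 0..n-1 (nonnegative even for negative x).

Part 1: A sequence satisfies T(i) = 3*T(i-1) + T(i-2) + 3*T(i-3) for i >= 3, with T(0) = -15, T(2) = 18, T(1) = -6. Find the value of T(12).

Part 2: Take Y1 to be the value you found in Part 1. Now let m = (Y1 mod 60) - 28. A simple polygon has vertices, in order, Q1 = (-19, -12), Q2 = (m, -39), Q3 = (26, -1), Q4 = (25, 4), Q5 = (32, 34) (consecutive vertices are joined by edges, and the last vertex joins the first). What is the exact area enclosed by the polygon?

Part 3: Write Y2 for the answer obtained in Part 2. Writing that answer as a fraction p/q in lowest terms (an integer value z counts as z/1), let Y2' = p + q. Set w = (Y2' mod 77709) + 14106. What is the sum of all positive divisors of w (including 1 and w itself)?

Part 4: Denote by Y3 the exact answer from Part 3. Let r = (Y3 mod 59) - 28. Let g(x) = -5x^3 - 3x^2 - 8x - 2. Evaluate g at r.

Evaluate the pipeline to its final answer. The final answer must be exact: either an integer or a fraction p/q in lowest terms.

-25570

Part 1: T(3) = 3*(18) + 1*(-6) + 3*(-15) = 3; iterating: T(3)=3, T(4)=9, T(5)=84, T(6)=270, T(7)=921, T(8)=3285, T(9)=11586, T(10)=40806, T(11)=143859, T(12)=507141; answer 507141
Part 2: Y1 = 507141; m = -7; cross terms: (-19*-39 - -7*-12)=657, (-7*-1 - 26*-39)=1021, (26*4 - 25*-1)=129, (25*34 - 32*4)=722, (32*-12 - -19*34)=262; twice the area = |2791| = 2791; area = 2791/2; answer 2791/2
Part 3: Y2 = 2791/2; threaded value p + q = 2793; w = 16899; 16899 = 3 * 43 * 131; sigma = (1 + 3) * (1 + 43) * (1 + 131) = 4 * 44 * 132 = 23232; answer 23232
Part 4: Y3 = 23232; r = 17; -5*(17)^3 - 3*(17)^2 - 8*(17)^1 - 2 = (-24565) + (-867) + (-136) + (-2) = -25570; answer -25570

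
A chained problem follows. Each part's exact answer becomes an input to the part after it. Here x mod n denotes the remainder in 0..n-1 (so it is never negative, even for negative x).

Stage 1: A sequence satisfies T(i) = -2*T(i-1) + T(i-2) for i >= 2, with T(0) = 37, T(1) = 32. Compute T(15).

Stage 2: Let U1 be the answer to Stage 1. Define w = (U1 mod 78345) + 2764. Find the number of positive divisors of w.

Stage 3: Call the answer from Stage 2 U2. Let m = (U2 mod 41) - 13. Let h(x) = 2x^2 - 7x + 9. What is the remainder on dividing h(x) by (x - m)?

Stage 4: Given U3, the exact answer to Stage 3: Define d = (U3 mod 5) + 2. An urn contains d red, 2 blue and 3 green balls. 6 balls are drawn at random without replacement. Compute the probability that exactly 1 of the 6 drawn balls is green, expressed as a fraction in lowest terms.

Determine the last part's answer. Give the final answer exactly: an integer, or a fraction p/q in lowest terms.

4/11

Stage 1: T(2) = -2*(32) + 1*(37) = -27; iterating: T(2)=-27, T(3)=86, T(4)=-199, T(5)=484, T(6)=-1167, T(7)=2818, T(8)=-6803, T(9)=16424, T(10)=-39651, T(11)=95726, T(12)=-231103, T(13)=557932, T(14)=-1346967, T(15)=3251866; answer 3251866
Stage 2: U1 = 3251866; w = 42485; 42485 = 5 * 29 * 293; number of divisors = (1+1) * (1+1) * (1+1) = 8; answer 8
Stage 3: U2 = 8; m = -5; remainder = value at the root: 2*(-5)^2 - 7*(-5)^1 + 9 = (50) + (35) + (9) = 94; answer 94
Stage 4: U3 = 94; d = 6; total draws C(11,6) = 462; favorable C(3,1)*C(8,5) = 168; P = 4/11; answer 4/11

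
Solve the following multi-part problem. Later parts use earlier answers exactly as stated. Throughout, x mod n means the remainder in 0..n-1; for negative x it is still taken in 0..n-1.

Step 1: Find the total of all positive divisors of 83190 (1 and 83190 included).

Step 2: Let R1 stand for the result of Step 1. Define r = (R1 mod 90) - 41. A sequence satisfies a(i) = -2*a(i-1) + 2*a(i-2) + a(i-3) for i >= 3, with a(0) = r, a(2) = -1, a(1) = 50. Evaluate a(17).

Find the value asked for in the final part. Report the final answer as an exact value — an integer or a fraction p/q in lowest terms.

Step 1: 83190 = 2 * 3 * 5 * 47 * 59; sigma = (1 + 2) * (1 + 3) * (1 + 5) * (1 + 47) * (1 + 59) = 3 * 4 * 6 * 48 * 60 = 207360; answer 207360
Step 2: R1 = 207360; r = -41; a(3) = -2*(-1) + 2*(50) + 1*(-41) = 61; iterating: a(3)=61, a(4)=-74, a(5)=269, a(6)=-625, a(7)=1714, a(8)=-4409, a(9)=11621, a(10)=-30346, a(11)=79525, a(12)=-208121, a(13)=544946, a(14)=-1426609, a(15)=3734989, a(16)=-9778250, a(17)=25599869; answer 25599869

25599869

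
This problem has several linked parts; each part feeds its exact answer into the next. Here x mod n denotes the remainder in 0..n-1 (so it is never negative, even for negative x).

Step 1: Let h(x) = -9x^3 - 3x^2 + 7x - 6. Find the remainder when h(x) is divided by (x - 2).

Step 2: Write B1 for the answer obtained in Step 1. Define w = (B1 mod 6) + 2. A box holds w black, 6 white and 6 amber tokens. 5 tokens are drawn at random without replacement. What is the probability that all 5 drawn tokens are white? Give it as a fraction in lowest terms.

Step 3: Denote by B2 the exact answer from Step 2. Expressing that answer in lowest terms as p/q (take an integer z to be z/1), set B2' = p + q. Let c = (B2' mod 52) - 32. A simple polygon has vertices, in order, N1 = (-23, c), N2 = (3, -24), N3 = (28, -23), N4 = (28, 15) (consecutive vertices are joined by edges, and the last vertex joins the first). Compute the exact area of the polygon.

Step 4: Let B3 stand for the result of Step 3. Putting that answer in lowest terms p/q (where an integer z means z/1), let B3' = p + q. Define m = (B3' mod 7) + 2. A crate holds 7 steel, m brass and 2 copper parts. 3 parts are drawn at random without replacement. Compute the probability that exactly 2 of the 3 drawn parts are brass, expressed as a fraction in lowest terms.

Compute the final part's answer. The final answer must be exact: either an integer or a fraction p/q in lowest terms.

63/170

Step 1: remainder = value at the root: -9*(2)^3 - 3*(2)^2 + 7*(2)^1 - 6 = (-72) + (-12) + (14) + (-6) = -76; answer -76
Step 2: B1 = -76; w = 4; total draws C(16,5) = 4368; favorable C(6,5) = 6; P = 1/728; answer 1/728
Step 3: B2 = 1/728; threaded value p + q = 729; c = -31; cross terms: (-23*-24 - 3*-31)=645, (3*-23 - 28*-24)=603, (28*15 - 28*-23)=1064, (28*-31 - -23*15)=-523; twice the area = |1789| = 1789; area = 1789/2; answer 1789/2
Step 4: B3 = 1789/2; threaded value p + q = 1791; m = 8; total draws C(17,3) = 680; favorable C(8,2)*C(9,1) = 252; P = 63/170; answer 63/170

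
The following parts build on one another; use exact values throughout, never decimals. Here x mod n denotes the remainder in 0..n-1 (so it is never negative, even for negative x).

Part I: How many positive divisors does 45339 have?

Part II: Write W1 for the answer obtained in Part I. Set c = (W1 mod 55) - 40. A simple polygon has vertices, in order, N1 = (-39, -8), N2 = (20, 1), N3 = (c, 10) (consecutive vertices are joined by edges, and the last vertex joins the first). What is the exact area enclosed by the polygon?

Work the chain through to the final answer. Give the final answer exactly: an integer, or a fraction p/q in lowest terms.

927/2

Part I: 45339 = 3 * 7 * 17 * 127; number of divisors = (1+1) * (1+1) * (1+1) * (1+1) = 16; answer 16
Part II: W1 = 16; c = -24; cross terms: (-39*1 - 20*-8)=121, (20*10 - -24*1)=224, (-24*-8 - -39*10)=582; twice the area = |927| = 927; area = 927/2; answer 927/2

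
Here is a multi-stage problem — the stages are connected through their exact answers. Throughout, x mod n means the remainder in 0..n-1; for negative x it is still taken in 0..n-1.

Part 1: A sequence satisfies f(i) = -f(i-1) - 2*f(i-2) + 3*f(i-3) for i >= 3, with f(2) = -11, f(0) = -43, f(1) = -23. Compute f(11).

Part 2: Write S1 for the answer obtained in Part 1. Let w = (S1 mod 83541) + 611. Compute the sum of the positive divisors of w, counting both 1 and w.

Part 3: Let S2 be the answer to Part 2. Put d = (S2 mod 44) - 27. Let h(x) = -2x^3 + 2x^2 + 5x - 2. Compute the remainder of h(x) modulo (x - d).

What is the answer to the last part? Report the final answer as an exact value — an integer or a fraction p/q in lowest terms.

Part 1: f(3) = -1*(-11) - 2*(-23) + 3*(-43) = -72; iterating: f(3)=-72, f(4)=25, f(5)=86, f(6)=-352, f(7)=255, f(8)=707, f(9)=-2273, f(10)=1624, f(11)=5043; answer 5043
Part 2: S1 = 5043; w = 5654; 5654 = 2 * 11 * 257; sigma = (1 + 2) * (1 + 11) * (1 + 257) = 3 * 12 * 258 = 9288; answer 9288
Part 3: S2 = 9288; d = -23; remainder = value at the root: -2*(-23)^3 + 2*(-23)^2 + 5*(-23)^1 - 2 = (24334) + (1058) + (-115) + (-2) = 25275; answer 25275

25275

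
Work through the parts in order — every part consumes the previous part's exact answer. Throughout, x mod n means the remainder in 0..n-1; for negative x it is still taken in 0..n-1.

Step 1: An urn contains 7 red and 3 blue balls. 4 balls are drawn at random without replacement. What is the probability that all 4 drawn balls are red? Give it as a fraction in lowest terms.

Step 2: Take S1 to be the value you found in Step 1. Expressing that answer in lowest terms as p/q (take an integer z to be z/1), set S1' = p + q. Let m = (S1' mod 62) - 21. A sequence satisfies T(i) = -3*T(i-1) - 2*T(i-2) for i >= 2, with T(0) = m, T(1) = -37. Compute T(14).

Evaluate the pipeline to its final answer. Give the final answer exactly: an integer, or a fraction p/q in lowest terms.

Step 1: total draws C(10,4) = 210; favorable C(7,4) = 35; P = 1/6; answer 1/6
Step 2: S1 = 1/6; threaded value p + q = 7; m = -14; T(2) = -3*(-37) - 2*(-14) = 139; iterating: T(2)=139, T(3)=-343, T(4)=751, T(5)=-1567, T(6)=3199, T(7)=-6463, T(8)=12991, T(9)=-26047, T(10)=52159, T(11)=-104383, T(12)=208831, T(13)=-417727, T(14)=835519; answer 835519

835519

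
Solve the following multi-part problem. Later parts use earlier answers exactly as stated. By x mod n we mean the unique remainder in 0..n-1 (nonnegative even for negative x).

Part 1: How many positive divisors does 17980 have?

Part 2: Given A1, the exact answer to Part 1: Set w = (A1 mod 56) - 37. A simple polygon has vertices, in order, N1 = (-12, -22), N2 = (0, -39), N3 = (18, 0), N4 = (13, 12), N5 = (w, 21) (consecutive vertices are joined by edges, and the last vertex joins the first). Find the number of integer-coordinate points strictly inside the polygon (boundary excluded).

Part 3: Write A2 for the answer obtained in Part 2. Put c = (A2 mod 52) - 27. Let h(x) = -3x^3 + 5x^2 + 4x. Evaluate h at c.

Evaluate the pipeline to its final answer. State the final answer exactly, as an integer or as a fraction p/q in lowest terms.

Part 1: 17980 = 2^2 * 5 * 29 * 31; number of divisors = (2+1) * (1+1) * (1+1) * (1+1) = 24; answer 24
Part 2: A1 = 24; w = -13; cross terms: (-12*-39 - 0*-22)=468, (0*0 - 18*-39)=702, (18*12 - 13*0)=216, (13*21 - -13*12)=429, (-13*-22 - -12*21)=538; twice the area = |2353| = 2353; area = 2353/2; boundary points = 1 + 3 + 1 + 1 + 1 = 7; strictly interior points = area - boundary/2 + 1 = 1174; answer 1174
Part 3: A2 = 1174; c = 3; -3*(3)^3 + 5*(3)^2 + 4*(3)^1 = (-81) + (45) + (12) = -24; answer -24

-24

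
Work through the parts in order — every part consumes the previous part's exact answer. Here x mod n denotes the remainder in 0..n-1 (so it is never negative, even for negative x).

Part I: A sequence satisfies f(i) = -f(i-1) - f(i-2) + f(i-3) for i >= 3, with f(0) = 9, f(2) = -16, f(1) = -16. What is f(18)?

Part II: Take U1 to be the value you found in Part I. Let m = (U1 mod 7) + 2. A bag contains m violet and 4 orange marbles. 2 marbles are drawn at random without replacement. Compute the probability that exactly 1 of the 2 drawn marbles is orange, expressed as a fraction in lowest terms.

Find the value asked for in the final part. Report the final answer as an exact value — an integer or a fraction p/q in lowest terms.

Part I: f(3) = -1*(-16) - 1*(-16) + 1*(9) = 41; iterating: f(3)=41, f(4)=-41, f(5)=-16, f(6)=98, f(7)=-123, f(8)=9, f(9)=212, f(10)=-344, f(11)=141, f(12)=415, f(13)=-900, f(14)=626, f(15)=689, f(16)=-2215, f(17)=2152, f(18)=752; answer 752
Part II: U1 = 752; m = 5; total draws C(9,2) = 36; favorable C(4,1)*C(5,1) = 20; P = 5/9; answer 5/9

5/9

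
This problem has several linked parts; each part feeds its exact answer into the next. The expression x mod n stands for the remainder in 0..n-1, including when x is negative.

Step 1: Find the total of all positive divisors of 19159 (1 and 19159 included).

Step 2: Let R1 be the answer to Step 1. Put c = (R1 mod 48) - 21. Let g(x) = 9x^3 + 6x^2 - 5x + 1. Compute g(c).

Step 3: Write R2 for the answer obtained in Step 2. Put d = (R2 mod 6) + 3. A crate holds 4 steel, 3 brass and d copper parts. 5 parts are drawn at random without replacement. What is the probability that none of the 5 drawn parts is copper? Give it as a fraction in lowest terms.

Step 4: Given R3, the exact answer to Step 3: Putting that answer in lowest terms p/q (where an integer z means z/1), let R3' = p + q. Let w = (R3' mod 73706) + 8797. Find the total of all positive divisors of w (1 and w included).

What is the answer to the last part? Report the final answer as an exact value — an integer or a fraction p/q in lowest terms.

31122

Step 1: 19159 = 7^2 * 17 * 23; sigma = (1 + 7 + 49) * (1 + 17) * (1 + 23) = 57 * 18 * 24 = 24624; answer 24624
Step 2: R1 = 24624; c = -21; 9*(-21)^3 + 6*(-21)^2 - 5*(-21)^1 + 1 = (-83349) + (2646) + (105) + (1) = -80597; answer -80597
Step 3: R2 = -80597; d = 4; total draws C(11,5) = 462; favorable C(7,5) = 21; P = 1/22; answer 1/22
Step 4: R3 = 1/22; threaded value p + q = 23; w = 8820; 8820 = 2^2 * 3^2 * 5 * 7^2; sigma = (1 + 2 + 4) * (1 + 3 + 9) * (1 + 5) * (1 + 7 + 49) = 7 * 13 * 6 * 57 = 31122; answer 31122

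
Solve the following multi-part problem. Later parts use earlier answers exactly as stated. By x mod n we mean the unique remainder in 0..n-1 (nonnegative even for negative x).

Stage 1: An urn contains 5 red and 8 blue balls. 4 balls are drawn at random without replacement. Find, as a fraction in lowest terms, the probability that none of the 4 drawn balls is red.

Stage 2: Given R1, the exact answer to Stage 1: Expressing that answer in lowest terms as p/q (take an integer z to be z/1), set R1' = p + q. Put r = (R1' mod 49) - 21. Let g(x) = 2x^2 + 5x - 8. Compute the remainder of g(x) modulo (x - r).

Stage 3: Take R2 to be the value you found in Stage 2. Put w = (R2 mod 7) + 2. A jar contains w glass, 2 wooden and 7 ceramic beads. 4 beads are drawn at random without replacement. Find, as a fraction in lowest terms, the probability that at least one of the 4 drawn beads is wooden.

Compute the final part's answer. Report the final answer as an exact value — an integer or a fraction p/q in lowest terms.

Stage 1: total draws C(13,4) = 715; favorable C(8,4) = 70; P = 14/143; answer 14/143
Stage 2: R1 = 14/143; threaded value p + q = 157; r = -11; remainder = value at the root: 2*(-11)^2 + 5*(-11)^1 - 8 = (242) + (-55) + (-8) = 179; answer 179
Stage 3: R2 = 179; w = 6; total draws C(15,4) = 1365; complement C(13,4) = 715; favorable 1365 - 715 = 650; P = 10/21; answer 10/21

10/21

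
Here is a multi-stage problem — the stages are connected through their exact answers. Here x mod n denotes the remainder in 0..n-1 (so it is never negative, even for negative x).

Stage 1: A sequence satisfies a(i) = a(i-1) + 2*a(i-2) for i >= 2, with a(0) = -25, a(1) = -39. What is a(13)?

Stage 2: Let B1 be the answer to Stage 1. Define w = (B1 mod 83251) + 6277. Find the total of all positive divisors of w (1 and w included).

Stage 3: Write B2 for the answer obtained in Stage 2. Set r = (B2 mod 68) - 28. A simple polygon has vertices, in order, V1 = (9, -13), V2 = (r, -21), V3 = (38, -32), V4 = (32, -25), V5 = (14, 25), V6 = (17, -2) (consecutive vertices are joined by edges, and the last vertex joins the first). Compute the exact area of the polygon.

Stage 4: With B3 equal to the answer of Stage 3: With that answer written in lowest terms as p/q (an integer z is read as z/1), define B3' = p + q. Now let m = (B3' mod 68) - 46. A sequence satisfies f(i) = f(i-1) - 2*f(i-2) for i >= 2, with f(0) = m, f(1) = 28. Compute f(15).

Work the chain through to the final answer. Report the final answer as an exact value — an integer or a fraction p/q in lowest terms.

Stage 1: a(2) = 1*(-39) + 2*(-25) = -89; iterating: a(2)=-89, a(3)=-167, a(4)=-345, a(5)=-679, a(6)=-1369, a(7)=-2727, a(8)=-5465, a(9)=-10919, a(10)=-21849, a(11)=-43687, a(12)=-87385, a(13)=-174759; answer -174759
Stage 2: B1 = -174759; w = 81271; 81271 = 67 * 1213; sigma = (1 + 67) * (1 + 1213) = 68 * 1214 = 82552; answer 82552
Stage 3: B2 = 82552; r = -28; cross terms: (9*-21 - -28*-13)=-553, (-28*-32 - 38*-21)=1694, (38*-25 - 32*-32)=74, (32*25 - 14*-25)=1150, (14*-2 - 17*25)=-453, (17*-13 - 9*-2)=-203; twice the area = |1709| = 1709; area = 1709/2; answer 1709/2
Stage 4: B3 = 1709/2; threaded value p + q = 1711; m = -35; f(2) = 1*(28) - 2*(-35) = 98; iterating: f(2)=98, f(3)=42, f(4)=-154, f(5)=-238, f(6)=70, f(7)=546, f(8)=406, f(9)=-686, f(10)=-1498, f(11)=-126, f(12)=2870, f(13)=3122, f(14)=-2618, f(15)=-8862; answer -8862

-8862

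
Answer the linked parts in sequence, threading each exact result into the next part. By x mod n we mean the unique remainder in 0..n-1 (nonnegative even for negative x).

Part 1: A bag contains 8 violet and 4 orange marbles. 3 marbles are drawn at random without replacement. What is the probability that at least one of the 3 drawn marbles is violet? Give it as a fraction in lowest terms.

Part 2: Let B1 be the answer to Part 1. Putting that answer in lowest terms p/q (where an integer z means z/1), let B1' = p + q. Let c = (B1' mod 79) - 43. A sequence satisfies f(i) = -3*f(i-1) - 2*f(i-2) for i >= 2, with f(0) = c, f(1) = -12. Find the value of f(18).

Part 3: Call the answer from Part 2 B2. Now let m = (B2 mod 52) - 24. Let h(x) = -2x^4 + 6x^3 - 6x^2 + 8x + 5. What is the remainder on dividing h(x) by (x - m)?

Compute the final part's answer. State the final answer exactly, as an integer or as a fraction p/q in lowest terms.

Part 1: total draws C(12,3) = 220; complement C(4,3) = 4; favorable 220 - 4 = 216; P = 54/55; answer 54/55
Part 2: B1 = 54/55; threaded value p + q = 109; c = -13; f(2) = -3*(-12) - 2*(-13) = 62; iterating: f(2)=62, f(3)=-162, f(4)=362, f(5)=-762, f(6)=1562, f(7)=-3162, f(8)=6362, f(9)=-12762, f(10)=25562, f(11)=-51162, f(12)=102362, f(13)=-204762, f(14)=409562, f(15)=-819162, f(16)=1638362, f(17)=-3276762, f(18)=6553562; answer 6553562
Part 3: B2 = 6553562; m = -22; remainder = value at the root: -2*(-22)^4 + 6*(-22)^3 - 6*(-22)^2 + 8*(-22)^1 + 5 = (-468512) + (-63888) + (-2904) + (-176) + (5) = -535475; answer -535475

-535475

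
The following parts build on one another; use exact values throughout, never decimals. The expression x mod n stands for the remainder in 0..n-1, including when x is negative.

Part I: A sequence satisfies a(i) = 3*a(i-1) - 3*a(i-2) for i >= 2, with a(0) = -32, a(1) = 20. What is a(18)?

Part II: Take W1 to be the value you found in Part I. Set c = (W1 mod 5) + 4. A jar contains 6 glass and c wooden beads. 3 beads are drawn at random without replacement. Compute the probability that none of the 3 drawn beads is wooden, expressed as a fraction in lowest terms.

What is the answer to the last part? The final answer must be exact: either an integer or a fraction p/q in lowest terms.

4/33

Part I: a(2) = 3*(20) - 3*(-32) = 156; iterating: a(2)=156, a(3)=408, a(4)=756, a(5)=1044, a(6)=864, a(7)=-540, a(8)=-4212, a(9)=-11016, a(10)=-20412, a(11)=-28188, a(12)=-23328, a(13)=14580, a(14)=113724, a(15)=297432, a(16)=551124, a(17)=761076, a(18)=629856; answer 629856
Part II: W1 = 629856; c = 5; total draws C(11,3) = 165; favorable C(6,3) = 20; P = 4/33; answer 4/33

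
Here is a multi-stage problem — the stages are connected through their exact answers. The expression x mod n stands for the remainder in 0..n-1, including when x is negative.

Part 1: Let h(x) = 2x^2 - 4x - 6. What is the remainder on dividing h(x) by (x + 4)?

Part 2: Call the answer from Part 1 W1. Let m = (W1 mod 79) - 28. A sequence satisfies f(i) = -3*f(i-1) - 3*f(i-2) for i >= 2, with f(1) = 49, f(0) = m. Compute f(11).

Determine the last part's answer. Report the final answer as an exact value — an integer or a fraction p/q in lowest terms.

-22113

Part 1: remainder = value at the root: 2*(-4)^2 - 4*(-4)^1 - 6 = (32) + (16) + (-6) = 42; answer 42
Part 2: W1 = 42; m = 14; f(2) = -3*(49) - 3*(14) = -189; iterating: f(2)=-189, f(3)=420, f(4)=-693, f(5)=819, f(6)=-378, f(7)=-1323, f(8)=5103, f(9)=-11340, f(10)=18711, f(11)=-22113; answer -22113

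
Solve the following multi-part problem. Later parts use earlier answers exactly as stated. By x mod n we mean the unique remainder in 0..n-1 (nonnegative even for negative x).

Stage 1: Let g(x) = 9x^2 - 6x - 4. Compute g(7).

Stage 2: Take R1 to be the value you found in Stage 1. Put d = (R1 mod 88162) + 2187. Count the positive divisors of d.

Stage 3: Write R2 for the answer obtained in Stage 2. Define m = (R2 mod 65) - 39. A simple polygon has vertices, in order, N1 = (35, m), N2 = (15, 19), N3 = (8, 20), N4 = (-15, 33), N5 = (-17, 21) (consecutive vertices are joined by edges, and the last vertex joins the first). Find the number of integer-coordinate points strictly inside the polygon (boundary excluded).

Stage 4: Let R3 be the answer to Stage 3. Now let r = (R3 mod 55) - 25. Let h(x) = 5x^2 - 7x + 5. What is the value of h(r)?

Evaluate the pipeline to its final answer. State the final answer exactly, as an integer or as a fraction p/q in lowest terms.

Stage 1: 9*(7)^2 - 6*(7)^1 - 4 = (441) + (-42) + (-4) = 395; answer 395
Stage 2: R1 = 395; d = 2582; 2582 = 2 * 1291; number of divisors = (1+1) * (1+1) = 4; answer 4
Stage 3: R2 = 4; m = -35; cross terms: (35*19 - 15*-35)=1190, (15*20 - 8*19)=148, (8*33 - -15*20)=564, (-15*21 - -17*33)=246, (-17*-35 - 35*21)=-140; twice the area = |2008| = 2008; area = 1004; boundary points = 2 + 1 + 1 + 2 + 4 = 10; strictly interior points = area - boundary/2 + 1 = 1000; answer 1000
Stage 4: R3 = 1000; r = -15; 5*(-15)^2 - 7*(-15)^1 + 5 = (1125) + (105) + (5) = 1235; answer 1235

1235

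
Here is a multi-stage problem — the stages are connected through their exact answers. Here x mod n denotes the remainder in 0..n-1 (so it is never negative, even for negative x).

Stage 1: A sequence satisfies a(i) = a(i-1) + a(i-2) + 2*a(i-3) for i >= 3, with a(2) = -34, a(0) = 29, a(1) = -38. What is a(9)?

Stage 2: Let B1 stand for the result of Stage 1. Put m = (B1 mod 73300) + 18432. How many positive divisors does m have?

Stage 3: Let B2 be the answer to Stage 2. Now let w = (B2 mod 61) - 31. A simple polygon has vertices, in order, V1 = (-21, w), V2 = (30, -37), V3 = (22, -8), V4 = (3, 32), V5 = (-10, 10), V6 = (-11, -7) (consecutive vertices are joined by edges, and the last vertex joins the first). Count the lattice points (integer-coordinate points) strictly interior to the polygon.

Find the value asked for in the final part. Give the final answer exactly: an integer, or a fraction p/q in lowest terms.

Stage 1: a(3) = 1*(-34) + 1*(-38) + 2*(29) = -14; iterating: a(3)=-14, a(4)=-124, a(5)=-206, a(6)=-358, a(7)=-812, a(8)=-1582, a(9)=-3110; answer -3110
Stage 2: B1 = -3110; m = 88622; 88622 = 2 * 73 * 607; number of divisors = (1+1) * (1+1) * (1+1) = 8; answer 8
Stage 3: B2 = 8; w = -23; cross terms: (-21*-37 - 30*-23)=1467, (30*-8 - 22*-37)=574, (22*32 - 3*-8)=728, (3*10 - -10*32)=350, (-10*-7 - -11*10)=180, (-11*-23 - -21*-7)=106; twice the area = |3405| = 3405; area = 3405/2; boundary points = 1 + 1 + 1 + 1 + 1 + 2 = 7; strictly interior points = area - boundary/2 + 1 = 1700; answer 1700

1700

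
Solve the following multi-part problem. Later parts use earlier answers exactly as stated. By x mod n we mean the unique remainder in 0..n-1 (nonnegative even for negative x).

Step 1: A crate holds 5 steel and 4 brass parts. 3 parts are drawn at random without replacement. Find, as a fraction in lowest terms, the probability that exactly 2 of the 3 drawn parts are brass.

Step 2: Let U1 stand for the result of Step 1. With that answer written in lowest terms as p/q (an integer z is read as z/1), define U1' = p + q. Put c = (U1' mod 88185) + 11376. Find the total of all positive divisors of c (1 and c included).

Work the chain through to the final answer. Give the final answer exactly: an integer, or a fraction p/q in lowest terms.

14256

Step 1: total draws C(9,3) = 84; favorable C(4,2)*C(5,1) = 30; P = 5/14; answer 5/14
Step 2: U1 = 5/14; threaded value p + q = 19; c = 11395; 11395 = 5 * 43 * 53; sigma = (1 + 5) * (1 + 43) * (1 + 53) = 6 * 44 * 54 = 14256; answer 14256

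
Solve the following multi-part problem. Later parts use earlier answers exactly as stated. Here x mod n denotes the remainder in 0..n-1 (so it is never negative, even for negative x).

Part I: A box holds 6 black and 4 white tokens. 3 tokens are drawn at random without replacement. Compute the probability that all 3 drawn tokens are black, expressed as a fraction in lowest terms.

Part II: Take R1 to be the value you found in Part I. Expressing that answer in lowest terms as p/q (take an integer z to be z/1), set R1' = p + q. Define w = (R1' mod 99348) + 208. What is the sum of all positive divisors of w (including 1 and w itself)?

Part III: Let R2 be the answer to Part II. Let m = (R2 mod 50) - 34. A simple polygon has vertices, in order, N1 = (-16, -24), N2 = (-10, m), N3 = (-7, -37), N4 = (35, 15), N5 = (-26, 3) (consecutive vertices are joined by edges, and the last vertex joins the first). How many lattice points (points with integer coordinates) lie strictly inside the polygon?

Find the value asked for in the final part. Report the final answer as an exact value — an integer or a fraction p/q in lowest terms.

1331

Part I: total draws C(10,3) = 120; favorable C(6,3) = 20; P = 1/6; answer 1/6
Part II: R1 = 1/6; threaded value p + q = 7; w = 215; 215 = 5 * 43; sigma = (1 + 5) * (1 + 43) = 6 * 44 = 264; answer 264
Part III: R2 = 264; m = -20; cross terms: (-16*-20 - -10*-24)=80, (-10*-37 - -7*-20)=230, (-7*15 - 35*-37)=1190, (35*3 - -26*15)=495, (-26*-24 - -16*3)=672; twice the area = |2667| = 2667; area = 2667/2; boundary points = 2 + 1 + 2 + 1 + 1 = 7; strictly interior points = area - boundary/2 + 1 = 1331; answer 1331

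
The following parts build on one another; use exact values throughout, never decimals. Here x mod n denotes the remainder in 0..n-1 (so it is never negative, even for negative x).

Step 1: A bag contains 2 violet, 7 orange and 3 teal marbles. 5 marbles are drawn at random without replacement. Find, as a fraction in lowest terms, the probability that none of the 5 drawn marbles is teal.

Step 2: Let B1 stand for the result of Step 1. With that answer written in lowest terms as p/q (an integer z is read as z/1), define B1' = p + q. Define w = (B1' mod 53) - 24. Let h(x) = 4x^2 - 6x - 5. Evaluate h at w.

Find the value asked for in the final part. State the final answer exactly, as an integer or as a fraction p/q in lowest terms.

Step 1: total draws C(12,5) = 792; favorable C(9,5) = 126; P = 7/44; answer 7/44
Step 2: B1 = 7/44; threaded value p + q = 51; w = 27; 4*(27)^2 - 6*(27)^1 - 5 = (2916) + (-162) + (-5) = 2749; answer 2749

2749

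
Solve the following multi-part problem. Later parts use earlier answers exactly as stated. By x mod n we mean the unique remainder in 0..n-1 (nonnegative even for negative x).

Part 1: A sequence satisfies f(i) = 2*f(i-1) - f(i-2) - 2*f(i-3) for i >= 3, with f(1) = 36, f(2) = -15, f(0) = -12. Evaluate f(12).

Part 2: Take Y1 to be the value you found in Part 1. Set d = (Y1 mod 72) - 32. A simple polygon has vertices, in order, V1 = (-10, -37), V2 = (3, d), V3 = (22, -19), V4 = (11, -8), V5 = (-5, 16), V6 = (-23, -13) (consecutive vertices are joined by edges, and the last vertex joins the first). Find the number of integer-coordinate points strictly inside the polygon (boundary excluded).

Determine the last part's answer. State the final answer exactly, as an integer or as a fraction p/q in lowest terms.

758

Part 1: f(3) = 2*(-15) - 1*(36) - 2*(-12) = -42; iterating: f(3)=-42, f(4)=-141, f(5)=-210, f(6)=-195, f(7)=102, f(8)=819, f(9)=1926, f(10)=2829, f(11)=2094, f(12)=-2493; answer -2493
Part 2: Y1 = -2493; d = -5; cross terms: (-10*-5 - 3*-37)=161, (3*-19 - 22*-5)=53, (22*-8 - 11*-19)=33, (11*16 - -5*-8)=136, (-5*-13 - -23*16)=433, (-23*-37 - -10*-13)=721; twice the area = |1537| = 1537; area = 1537/2; boundary points = 1 + 1 + 11 + 8 + 1 + 1 = 23; strictly interior points = area - boundary/2 + 1 = 758; answer 758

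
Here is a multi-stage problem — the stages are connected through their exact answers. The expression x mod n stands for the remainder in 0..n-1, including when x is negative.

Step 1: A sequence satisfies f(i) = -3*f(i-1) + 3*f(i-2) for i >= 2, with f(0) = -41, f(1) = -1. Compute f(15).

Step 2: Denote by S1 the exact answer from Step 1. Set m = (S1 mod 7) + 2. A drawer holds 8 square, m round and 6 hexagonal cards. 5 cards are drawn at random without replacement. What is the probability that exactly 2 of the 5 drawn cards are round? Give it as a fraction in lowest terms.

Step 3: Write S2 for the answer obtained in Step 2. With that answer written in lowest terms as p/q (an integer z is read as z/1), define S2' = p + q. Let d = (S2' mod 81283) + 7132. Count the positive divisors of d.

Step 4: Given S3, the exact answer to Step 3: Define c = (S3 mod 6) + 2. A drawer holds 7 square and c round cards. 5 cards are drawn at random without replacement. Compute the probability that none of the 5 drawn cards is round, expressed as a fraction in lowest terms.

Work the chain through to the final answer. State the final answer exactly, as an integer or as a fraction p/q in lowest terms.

Step 1: f(2) = -3*(-1) + 3*(-41) = -120; iterating: f(2)=-120, f(3)=357, f(4)=-1431, f(5)=5364, f(6)=-20385, f(7)=77247, f(8)=-292896, f(9)=1110429, f(10)=-4209975, f(11)=15961212, f(12)=-60513561, f(13)=229424319, f(14)=-869813640, f(15)=3297713877; answer 3297713877
Step 2: S1 = 3297713877; m = 5; total draws C(19,5) = 11628; favorable C(5,2)*C(14,3) = 3640; P = 910/2907; answer 910/2907
Step 3: S2 = 910/2907; threaded value p + q = 3817; d = 10949; 10949 is prime, so its only divisors are 1 and 10949; count = 2; answer 2
Step 4: S3 = 2; c = 4; total draws C(11,5) = 462; favorable C(7,5) = 21; P = 1/22; answer 1/22

1/22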